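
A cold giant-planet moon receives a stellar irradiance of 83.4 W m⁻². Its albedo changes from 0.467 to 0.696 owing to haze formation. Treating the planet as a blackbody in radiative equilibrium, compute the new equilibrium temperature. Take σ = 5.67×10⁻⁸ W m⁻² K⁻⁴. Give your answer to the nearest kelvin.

103 kelvin

T₂ = [S(1−α₂)/(4σ)]^(1/4) = [83.40·0.304/(4σ)]^(1/4) = 102.8 K.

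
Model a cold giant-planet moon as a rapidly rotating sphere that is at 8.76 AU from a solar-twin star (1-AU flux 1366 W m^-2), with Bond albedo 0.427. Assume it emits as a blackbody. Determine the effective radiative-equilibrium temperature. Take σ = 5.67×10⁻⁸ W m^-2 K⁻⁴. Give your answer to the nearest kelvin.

82 kelvin

Irradiance scales as 1/d², so S = 1366 W m^-2 × (1/8.76)² = 17.80 W m^-2.
Averaging over the sphere, the absorbed flux is S(1−α)/4 = 2.550 W m^-2.
In equilibrium σT⁴ equals this, so T = 81.89 K.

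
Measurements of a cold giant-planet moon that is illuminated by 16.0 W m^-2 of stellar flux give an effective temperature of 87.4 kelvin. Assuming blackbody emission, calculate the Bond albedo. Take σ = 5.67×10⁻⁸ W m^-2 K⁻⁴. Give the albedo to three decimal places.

0.173

From σT⁴ = S(1−α)/4 we invert for α: 1−α = 4σT⁴/S.
σT⁴ = 3.308 W m^-2, so 4σT⁴ = 13.23 W m^-2.
1−α = 13.23/16.00 = 0.8271, so α = 0.1729.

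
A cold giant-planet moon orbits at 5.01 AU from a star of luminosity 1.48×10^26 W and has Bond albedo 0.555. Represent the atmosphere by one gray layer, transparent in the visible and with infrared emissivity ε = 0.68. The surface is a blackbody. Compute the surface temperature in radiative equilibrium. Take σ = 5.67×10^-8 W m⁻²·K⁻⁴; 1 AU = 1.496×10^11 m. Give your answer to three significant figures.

88.9 K

d = 5.01 × 1.496×10^11 m = 7.495×10^11 m.
S = L/(4πd²) = 20.97 W m⁻².
The planet radiates to space at T_e = [S(1−α)/(4σ)]^(1/4) = 80.09 K.
Surface balance with a leaky layer gives σT_s⁴ = σT_e⁴·2/(2−ε), so T_s = T_e·[2/(2−0.68)]^(1/4) = 88.85 K.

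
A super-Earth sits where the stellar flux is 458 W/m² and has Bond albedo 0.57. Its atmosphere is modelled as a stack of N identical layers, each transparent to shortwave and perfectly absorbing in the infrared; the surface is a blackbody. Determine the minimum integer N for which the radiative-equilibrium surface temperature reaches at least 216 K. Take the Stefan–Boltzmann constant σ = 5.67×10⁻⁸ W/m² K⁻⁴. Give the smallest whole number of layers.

2

The effective emission temperature is T_e = [S(1−α)/(4σ)]^¼ = 171.7 K.
T_s = (N+1)^(1/4)·T_e ≥ 216 K requires N+1 ≥ (T_s/T_e)⁴ = (216/171.7)⁴ = 2.507.
The minimum whole number is N = 2.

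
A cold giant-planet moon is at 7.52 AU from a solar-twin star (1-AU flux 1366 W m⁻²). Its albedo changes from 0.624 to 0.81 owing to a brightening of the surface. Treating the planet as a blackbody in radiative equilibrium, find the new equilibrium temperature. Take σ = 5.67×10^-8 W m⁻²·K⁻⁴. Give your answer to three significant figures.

By the inverse-square law, S = 1366/7.52² = 24.16 W m⁻².
T₂ = [S(1−α₂)/(4σ)]^(1/4) = [24.16·0.19/(4σ)]^(1/4) = 67.07 K.

67.1 kelvin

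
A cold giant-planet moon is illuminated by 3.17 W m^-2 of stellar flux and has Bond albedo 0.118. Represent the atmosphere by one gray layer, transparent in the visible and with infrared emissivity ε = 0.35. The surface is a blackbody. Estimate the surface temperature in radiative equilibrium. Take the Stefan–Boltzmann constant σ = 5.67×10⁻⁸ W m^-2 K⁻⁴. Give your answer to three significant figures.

The planet radiates to space at T_e = [S(1−α)/(4σ)]^(1/4) = 59.25 K.
The surface balance (absorbed SW + ε·downward IR = σT_s⁴) with T_a⁴ = T_s⁴/2 reduces to T_s = T_e·[2/(2−ε)]^¼ = 62.17 K.

62.2 K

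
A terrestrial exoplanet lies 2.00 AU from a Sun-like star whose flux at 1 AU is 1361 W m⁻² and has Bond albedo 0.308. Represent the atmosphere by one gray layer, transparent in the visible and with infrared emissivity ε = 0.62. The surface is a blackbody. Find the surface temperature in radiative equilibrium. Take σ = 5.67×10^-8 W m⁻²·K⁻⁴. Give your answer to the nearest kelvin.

By the inverse-square law, S = 1361/2.00² = 340.2 W m⁻².
The planet radiates to space at T_e = [S(1−α)/(4σ)]^(1/4) = 179.5 K.
For a single slab of emissivity ε, T_s⁴ = 2T_e⁴/(2−ε); thus T_s = 179.5·(1.449)^(1/4) = 196.9 K.

197 kelvin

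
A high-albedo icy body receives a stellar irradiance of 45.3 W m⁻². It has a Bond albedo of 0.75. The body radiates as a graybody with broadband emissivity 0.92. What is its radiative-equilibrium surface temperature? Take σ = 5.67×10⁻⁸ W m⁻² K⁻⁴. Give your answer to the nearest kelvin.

Averaging over the sphere, the absorbed flux is S(1−α)/4 = 2.831 W m⁻².
Equating to εσT⁴ with ε = 0.92: T = (2.831/0.92σ)^(1/4) = 85.83 K.

86 K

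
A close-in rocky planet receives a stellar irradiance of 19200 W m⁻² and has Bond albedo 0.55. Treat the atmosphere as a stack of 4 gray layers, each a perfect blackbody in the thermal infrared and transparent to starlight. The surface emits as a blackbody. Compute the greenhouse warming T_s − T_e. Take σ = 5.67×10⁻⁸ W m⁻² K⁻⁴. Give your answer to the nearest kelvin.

219 K

OLR = S(1−α)/4 = 2160 W m⁻²; the top layer radiates at T_e = 441.8 K.
T_s = (N+1)^(1/4)·T_e = 660.6 K.
Warming: T_s − T_e = 218.8 K.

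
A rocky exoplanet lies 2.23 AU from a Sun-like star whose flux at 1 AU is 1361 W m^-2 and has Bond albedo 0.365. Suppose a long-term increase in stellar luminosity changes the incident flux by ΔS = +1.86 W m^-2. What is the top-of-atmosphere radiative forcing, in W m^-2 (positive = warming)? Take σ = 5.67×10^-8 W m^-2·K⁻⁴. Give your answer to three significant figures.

Irradiance scales as 1/d², so S = 1361 W m^-2 × (1/2.23)² = 273.7 W m^-2.
ΔF = Δ[S(1−α)]/4 = (1−0.365)·+1.86/4 = 0.2953 W m^-2.

0.295 W m^-2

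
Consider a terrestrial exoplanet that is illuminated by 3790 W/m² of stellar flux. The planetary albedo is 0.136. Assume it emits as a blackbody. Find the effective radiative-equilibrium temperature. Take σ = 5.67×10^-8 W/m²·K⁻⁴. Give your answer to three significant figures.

Absorbed flux (global mean): S(1−α)/4 = 3790·0.864/4 = 818.6 W/m².
In equilibrium σT⁴ equals this, so T = 346.6 K.

347 K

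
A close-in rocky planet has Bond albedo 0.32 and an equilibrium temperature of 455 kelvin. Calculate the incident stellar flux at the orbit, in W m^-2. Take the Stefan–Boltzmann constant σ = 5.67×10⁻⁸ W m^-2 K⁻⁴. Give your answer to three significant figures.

From S(1−α)/4 = σT⁴: S = 4σT⁴/(1−α).
The emitted flux is σT⁴ = 2430 W m^-2.
S = 4·2430/0.68 = 14290 W m^-2.

14300 W m^-2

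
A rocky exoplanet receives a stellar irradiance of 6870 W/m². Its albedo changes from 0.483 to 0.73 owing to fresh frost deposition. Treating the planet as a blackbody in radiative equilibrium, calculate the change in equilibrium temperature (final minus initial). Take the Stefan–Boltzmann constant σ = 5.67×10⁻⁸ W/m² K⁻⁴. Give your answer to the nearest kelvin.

-53 K

With α = 0.483, T₁ = 353.8 K.
Final:   T₂ = [S(1−0.73)/(4σ)]^(1/4) = 300.7 K.
Change: 300.7 − 353.8 = -53.03 K.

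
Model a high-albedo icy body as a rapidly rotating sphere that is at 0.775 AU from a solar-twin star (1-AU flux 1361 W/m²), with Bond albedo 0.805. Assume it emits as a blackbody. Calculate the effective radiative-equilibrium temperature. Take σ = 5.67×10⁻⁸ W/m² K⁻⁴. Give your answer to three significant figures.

Flux at the orbit: S = 1361/(0.775)² = 2266 W/m².
Absorbed flux (global mean): S(1−α)/4 = 2266·0.195/4 = 110.5 W/m².
Set σT⁴ = 110.5 → T = (110.5/σ)^(1/4) = 210.1 K.

210 kelvin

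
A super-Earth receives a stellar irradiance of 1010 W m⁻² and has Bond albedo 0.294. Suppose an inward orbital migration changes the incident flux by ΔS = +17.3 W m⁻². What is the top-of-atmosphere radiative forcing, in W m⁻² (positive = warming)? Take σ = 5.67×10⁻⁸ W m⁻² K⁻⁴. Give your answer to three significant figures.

Only a fraction (1−α) is absorbed and it's spread over 4πR², so ΔF = (1−α)ΔS/4 = 3.053 W m⁻².

3.05 W m⁻²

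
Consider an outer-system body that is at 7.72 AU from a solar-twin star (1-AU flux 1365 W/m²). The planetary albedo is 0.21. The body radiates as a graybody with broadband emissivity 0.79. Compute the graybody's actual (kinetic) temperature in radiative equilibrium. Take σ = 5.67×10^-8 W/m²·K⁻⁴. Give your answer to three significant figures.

Irradiance scales as 1/d², so S = 1365 W/m² × (1/7.72)² = 22.90 W/m².
Averaging over the sphere, the absorbed flux is S(1−α)/4 = 4.523 W/m².
Equating to εσT⁴ with ε = 0.79: T = (4.523/0.79σ)^(1/4) = 100.2 K.

100 kelvin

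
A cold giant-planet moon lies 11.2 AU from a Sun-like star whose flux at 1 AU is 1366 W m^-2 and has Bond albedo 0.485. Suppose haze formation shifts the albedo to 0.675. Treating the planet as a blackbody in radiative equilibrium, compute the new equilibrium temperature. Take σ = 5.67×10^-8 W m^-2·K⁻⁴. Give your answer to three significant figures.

62.9 K

Flux at the orbit: S = 1366/(11.2)² = 10.89 W m^-2.
T₂ = [S(1−α₂)/(4σ)]^(1/4) = [10.89·0.325/(4σ)]^(1/4) = 62.85 K.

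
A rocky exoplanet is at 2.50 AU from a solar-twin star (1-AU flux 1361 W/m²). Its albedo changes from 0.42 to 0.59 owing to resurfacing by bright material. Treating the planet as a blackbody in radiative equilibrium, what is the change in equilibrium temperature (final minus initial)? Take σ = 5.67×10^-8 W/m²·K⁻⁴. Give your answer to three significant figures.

-12.8 kelvin

Flux at the orbit: S = 1361/(2.50)² = 217.8 W/m².
Initial: T₁ = [S(1−0.42)/(4σ)]^(1/4) = 153.6 K.
After:  T₂ = [217.8·0.41/(4σ)]^(1/4) = 140.9 K.
ΔT = T₂ − T₁ = -12.76 K.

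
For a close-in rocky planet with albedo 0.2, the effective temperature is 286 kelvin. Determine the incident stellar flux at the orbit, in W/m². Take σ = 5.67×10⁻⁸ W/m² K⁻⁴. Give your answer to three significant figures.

From S(1−α)/4 = σT⁴: S = 4σT⁴/(1−α).
σT⁴ = 5.67×10⁻⁸·(286)⁴ = 379.4 W/m².
S = 4·379.4/0.8 = 1897 W/m².

1900 W/m²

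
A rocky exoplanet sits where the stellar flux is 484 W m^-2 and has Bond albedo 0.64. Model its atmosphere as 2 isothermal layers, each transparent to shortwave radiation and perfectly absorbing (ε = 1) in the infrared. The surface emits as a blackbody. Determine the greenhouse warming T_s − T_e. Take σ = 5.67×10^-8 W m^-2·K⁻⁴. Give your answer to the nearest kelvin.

OLR = S(1−α)/4 = 43.56 W m^-2; the top layer radiates at T_e = 166.5 K.
T_s = (N+1)^(1/4)·T_e = 219.1 K.
So the greenhouse effect raises the surface by 219.1 − 166.5 = 52.62 K.

53 kelvin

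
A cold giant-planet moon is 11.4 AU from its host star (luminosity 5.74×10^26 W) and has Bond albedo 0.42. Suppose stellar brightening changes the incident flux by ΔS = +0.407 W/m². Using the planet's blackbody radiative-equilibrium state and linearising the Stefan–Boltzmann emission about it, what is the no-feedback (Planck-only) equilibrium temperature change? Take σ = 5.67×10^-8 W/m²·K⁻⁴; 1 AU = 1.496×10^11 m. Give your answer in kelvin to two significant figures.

d = 11.4 × 1.496×10^11 m = 1.705×10^12 m.
Flux at the orbit: S = L/(4πd²) = 5.74×10^26/(4π·(1.71×10^12)²) = 15.70 W/m².
Unperturbed T_e = [15.70·(1−0.42)/(4σ)]^¼ = 79.61 K.
ΔF = Δ[S(1−α)]/4 = (1−0.42)·+0.407/4 = 0.05902 W/m².
Linearising σT⁴ gives d(σT⁴)/dT = 4σT_e³ = 0.1144 W/m² per K.
So ΔT₀ = 0.05902/0.1144 = 0.516 K.

0.52 kelvin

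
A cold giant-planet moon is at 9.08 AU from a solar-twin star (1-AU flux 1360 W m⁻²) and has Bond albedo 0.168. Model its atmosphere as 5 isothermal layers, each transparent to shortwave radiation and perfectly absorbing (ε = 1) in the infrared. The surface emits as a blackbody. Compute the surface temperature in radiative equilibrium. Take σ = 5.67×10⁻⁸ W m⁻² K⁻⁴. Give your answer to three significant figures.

138 kelvin

Irradiance scales as 1/d², so S = 1360 W m⁻² × (1/9.08)² = 16.50 W m⁻².
Top-of-atmosphere balance: σT_e⁴ = S(1−α)/4 = 3.431 W m⁻² → T_e = 88.20 K.
Layer-by-layer balance gives σT_s⁴ = (N+1)σT_e⁴, so T_s = 6^¼·88.20 = 138.0 K.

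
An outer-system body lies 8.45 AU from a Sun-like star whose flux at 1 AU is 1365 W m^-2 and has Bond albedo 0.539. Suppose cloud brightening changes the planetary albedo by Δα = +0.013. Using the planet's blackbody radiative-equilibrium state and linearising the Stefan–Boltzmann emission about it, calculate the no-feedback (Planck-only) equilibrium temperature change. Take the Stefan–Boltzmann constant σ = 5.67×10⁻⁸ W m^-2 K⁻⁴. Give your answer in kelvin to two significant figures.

-0.56 K

Flux at the orbit: S = 1365/(8.45)² = 19.12 W m^-2.
Unperturbed T_e = [19.12·(1−0.539)/(4σ)]^¼ = 78.95 K.
ΔF = −(S/4)Δα = −(19.12/4)×(+0.013) = -0.06213 W m^-2.
The Planck feedback parameter is 4σT_e³ = 0.1116 W m^-2/K.
So ΔT₀ = -0.06213/0.1116 = -0.557 K.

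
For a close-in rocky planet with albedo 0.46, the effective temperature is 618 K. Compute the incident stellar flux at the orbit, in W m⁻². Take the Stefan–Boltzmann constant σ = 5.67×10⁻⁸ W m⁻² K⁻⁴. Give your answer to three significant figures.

Invert the energy balance for S: S = 4σT⁴/(1−α).
The emitted flux is σT⁴ = 8271 W m⁻².
S = 4·8271/0.54 = 61260 W m⁻².

61300 W m⁻²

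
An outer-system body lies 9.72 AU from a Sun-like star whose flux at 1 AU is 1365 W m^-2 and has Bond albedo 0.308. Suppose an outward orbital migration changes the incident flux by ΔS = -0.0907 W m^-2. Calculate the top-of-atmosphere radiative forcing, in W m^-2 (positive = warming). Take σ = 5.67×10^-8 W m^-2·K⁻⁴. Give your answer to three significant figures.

Flux at the orbit: S = 1365/(9.72)² = 14.45 W m^-2.
Only a fraction (1−α) is absorbed and it's spread over 4πR², so ΔF = (1−α)ΔS/4 = -0.01569 W m^-2.

-0.0157 W m^-2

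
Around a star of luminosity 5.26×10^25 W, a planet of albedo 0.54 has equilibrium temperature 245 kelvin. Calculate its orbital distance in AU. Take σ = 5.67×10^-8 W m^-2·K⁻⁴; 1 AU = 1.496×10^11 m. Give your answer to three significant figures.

0.324 AU

Required flux: S = 4σT⁴/(1−α) = 1776 W m^-2.
From L = 4πd²S, d = √(5.26×10^25/(4π·1776)) = 4.854×10^10 m = 0.3245 AU.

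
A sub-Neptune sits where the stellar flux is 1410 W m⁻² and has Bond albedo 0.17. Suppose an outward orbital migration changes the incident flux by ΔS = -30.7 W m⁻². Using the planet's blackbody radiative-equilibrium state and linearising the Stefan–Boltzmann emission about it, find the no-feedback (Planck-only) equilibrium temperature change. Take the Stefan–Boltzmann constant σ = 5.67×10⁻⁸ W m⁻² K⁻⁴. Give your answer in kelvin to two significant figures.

-1.5 K

The baseline emission temperature is T_e = 268.0 K.
ΔF = Δ[S(1−α)]/4 = (1−0.17)·-30.7/4 = -6.370 W m⁻².
Linearising σT⁴ gives d(σT⁴)/dT = 4σT_e³ = 4.367 W m⁻² per K.
Hence the no-feedback warming is ΔF/(4σT_e³) = -1.46 K.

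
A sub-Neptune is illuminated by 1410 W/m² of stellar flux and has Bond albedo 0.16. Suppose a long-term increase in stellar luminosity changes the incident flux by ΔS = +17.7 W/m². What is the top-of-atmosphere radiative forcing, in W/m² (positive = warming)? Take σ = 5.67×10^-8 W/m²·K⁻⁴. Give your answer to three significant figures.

3.72 W/m²

TOA radiative forcing: ΔF = (1−α)ΔS/4 = 0.84·(+17.7)/4 = 3.717 W/m².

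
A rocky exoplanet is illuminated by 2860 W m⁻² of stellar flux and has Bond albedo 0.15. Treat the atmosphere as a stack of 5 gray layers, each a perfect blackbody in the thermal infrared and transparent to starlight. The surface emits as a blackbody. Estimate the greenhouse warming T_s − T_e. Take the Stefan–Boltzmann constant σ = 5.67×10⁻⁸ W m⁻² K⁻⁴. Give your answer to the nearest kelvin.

Top-of-atmosphere balance: σT_e⁴ = S(1−α)/4 = 607.8 W m⁻² → T_e = 321.8 K.
T_s = (N+1)^(1/4)·T_e = 503.6 K.
So the greenhouse effect raises the surface by 503.6 − 321.8 = 181.8 K.

182 K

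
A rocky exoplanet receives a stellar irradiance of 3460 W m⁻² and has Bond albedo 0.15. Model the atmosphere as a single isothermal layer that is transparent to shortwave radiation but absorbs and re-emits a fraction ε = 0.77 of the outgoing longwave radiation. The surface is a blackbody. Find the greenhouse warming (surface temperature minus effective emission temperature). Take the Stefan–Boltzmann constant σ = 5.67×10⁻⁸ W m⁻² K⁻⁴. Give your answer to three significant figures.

At the top of the atmosphere, σT_e⁴ = S(1−α)/4 = 735.2 W m⁻², giving T_e = 337.5 K.
Surface balance with a leaky layer gives σT_s⁴ = σT_e⁴·2/(2−ε), so T_s = T_e·[2/(2−0.77)]^(1/4) = 381.1 K.
T_s − T_e = 381.1 − 337.5 = 43.61 K.

43.6 K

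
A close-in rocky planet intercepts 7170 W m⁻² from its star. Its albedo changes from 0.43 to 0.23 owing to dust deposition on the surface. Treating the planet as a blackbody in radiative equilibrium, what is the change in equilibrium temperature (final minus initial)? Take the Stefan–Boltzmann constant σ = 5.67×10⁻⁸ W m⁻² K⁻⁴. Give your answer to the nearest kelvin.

29 K

Before: T₁ = [7170·0.57/(4σ)]^(1/4) = 366.4 K.
With α = 0.23, T₂ = 395.0 K.
Change: 395.0 − 366.4 = 28.61 K.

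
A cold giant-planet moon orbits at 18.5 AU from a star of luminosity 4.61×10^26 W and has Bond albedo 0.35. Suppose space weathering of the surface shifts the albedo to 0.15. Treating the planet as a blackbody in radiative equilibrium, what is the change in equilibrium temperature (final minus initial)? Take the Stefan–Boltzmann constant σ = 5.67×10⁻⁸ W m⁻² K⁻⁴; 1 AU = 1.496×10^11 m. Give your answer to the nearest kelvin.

Orbital distance: d = 18.5 AU = 2.768×10^12 m.
S = L/(4πd²) = 4.789 W m⁻².
Before: T₁ = [4.789·0.65/(4σ)]^(1/4) = 60.87 K.
After:  T₂ = [4.789·0.85/(4σ)]^(1/4) = 65.09 K.
Change: 65.09 − 60.87 = 4.222 K.

4 K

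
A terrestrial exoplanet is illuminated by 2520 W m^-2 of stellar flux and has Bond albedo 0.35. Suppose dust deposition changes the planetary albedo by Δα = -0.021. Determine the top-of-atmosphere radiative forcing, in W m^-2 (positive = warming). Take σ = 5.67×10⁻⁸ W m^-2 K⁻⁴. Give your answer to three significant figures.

ΔF = −(S/4)Δα = −(2520/4)×(-0.021) = 13.23 W m^-2.

13.2 W m^-2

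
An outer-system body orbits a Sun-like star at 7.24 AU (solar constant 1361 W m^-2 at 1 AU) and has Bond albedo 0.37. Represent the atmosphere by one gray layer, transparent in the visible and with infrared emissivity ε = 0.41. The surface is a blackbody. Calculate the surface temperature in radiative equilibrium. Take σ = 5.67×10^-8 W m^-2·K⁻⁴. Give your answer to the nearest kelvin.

Irradiance scales as 1/d², so S = 1361 W m^-2 × (1/7.24)² = 25.96 W m^-2.
Effective emission temperature (TOA balance): σT_e⁴ = S(1−α)/4 = 4.089 W m^-2 → T_e = 92.16 K.
The surface balance (absorbed SW + ε·downward IR = σT_s⁴) with T_a⁴ = T_s⁴/2 reduces to T_s = T_e·[2/(2−ε)]^¼ = 97.60 K.

98 K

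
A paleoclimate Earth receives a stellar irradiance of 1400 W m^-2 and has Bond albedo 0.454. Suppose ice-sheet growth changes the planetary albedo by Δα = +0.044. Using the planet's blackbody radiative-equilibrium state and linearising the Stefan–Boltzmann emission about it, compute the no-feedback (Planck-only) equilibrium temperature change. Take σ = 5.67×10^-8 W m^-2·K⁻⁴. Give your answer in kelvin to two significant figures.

The baseline emission temperature is T_e = 240.9 K.
TOA radiative forcing: ΔF = −S·Δα/4 = −1400·(+0.044)/4 = -15.40 W m^-2.
The Planck feedback parameter is 4σT_e³ = 3.172 W m^-2/K.
So ΔT₀ = -15.40/3.172 = -4.85 K.

-4.9 K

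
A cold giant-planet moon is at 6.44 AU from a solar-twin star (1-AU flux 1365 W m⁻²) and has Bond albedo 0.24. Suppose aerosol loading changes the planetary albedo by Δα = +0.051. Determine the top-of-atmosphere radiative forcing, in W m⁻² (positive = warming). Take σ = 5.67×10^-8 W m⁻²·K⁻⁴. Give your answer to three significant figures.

-0.420 W m⁻²

Irradiance scales as 1/d², so S = 1365 W m⁻² × (1/6.44)² = 32.91 W m⁻².
ΔF = −(S/4)Δα = −(32.91/4)×(+0.051) = -0.4196 W m⁻².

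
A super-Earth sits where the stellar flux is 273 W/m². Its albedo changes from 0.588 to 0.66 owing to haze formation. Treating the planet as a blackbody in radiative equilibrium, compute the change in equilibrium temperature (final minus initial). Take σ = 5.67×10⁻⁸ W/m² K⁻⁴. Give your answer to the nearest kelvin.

-7 K

Initial: T₁ = [S(1−0.588)/(4σ)]^(1/4) = 149.2 K.
With α = 0.66, T₂ = 142.2 K.
Change: 142.2 − 149.2 = -6.997 K.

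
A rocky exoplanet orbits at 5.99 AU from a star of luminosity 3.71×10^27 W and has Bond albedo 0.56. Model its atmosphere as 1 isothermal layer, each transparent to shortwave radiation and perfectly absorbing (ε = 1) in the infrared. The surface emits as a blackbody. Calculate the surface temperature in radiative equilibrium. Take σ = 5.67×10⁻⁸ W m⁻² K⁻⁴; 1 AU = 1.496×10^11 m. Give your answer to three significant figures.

194 kelvin

d = 5.99 × 1.496×10^11 m = 8.961×10^11 m.
Spreading L over a sphere of radius d: S = 3.71×10^27/(4π·8.96×10^11²) = 367.7 W m⁻².
The effective emission temperature is T_e = [S(1−α)/(4σ)]^¼ = 163.4 K.
With N = 1 opaque layers, T_s = (N+1)^(1/4)·T_e = 2^(1/4)·163.4 = 194.3 K.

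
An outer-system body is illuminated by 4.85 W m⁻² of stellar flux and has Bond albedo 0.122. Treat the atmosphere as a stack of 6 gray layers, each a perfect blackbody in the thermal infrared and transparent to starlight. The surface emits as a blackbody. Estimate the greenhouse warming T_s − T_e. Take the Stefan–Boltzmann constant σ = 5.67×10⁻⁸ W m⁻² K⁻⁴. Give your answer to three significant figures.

The effective emission temperature is T_e = [S(1−α)/(4σ)]^¼ = 65.83 K.
Surface: T_s = (7)^¼·T_e = 107.1 K.
So the greenhouse effect raises the surface by 107.1 − 65.83 = 41.25 K.

41.2 K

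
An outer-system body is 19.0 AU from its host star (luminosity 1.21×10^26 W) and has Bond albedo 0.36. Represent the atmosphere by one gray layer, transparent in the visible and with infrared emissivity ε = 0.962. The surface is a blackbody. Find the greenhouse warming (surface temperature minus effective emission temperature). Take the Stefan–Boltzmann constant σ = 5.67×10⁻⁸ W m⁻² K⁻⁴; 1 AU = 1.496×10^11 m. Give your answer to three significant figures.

d = 19.0 × 1.496×10^11 m = 2.842×10^12 m.
S = L/(4πd²) = 1.192 W m⁻².
The planet radiates to space at T_e = [S(1−α)/(4σ)]^(1/4) = 42.82 K.
For a single slab of emissivity ε, T_s⁴ = 2T_e⁴/(2−ε); thus T_s = 42.82·(1.927)^(1/4) = 50.45 K.
The atmosphere warms the surface by 7.630 K.

7.63 kelvin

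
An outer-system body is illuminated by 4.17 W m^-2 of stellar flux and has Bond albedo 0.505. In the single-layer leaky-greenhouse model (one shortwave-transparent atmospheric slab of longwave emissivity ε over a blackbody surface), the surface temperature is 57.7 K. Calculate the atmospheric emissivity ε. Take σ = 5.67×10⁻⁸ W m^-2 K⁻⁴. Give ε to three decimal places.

0.358

First, T_e = [4.170·(1−0.505)/(4σ)]^(1/4) = 54.93 K.
T_s⁴ = T_e⁴·2/(2−ε) → ε = 2 − 2(T_e/T_s)⁴ = 2 − 2·(54.93/57.7)⁴ = 0.3578.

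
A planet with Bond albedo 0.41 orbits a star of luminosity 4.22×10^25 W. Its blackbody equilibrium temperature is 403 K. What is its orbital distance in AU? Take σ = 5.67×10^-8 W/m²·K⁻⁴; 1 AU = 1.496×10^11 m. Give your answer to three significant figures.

0.122 AU

Required flux: S = 4σT⁴/(1−α) = 10140 W/m².
From L = 4πd²S, d = √(4.22×10^25/(4π·10140)) = 1.820×10^10 m = 0.1217 AU.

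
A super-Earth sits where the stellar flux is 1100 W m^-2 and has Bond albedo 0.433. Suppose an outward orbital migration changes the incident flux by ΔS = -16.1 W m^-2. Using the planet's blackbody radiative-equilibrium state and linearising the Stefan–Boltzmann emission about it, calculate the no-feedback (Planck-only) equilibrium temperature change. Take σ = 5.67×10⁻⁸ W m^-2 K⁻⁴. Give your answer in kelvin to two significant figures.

Unperturbed T_e = [1100·(1−0.433)/(4σ)]^¼ = 229.0 K.
TOA radiative forcing: ΔF = (1−α)ΔS/4 = 0.567·(-16.1)/4 = -2.282 W m^-2.
The Planck feedback parameter is 4σT_e³ = 2.724 W m^-2/K.
ΔT₀ = ΔF/λ_P = -2.282/2.724 = -0.838 K.

-0.84 K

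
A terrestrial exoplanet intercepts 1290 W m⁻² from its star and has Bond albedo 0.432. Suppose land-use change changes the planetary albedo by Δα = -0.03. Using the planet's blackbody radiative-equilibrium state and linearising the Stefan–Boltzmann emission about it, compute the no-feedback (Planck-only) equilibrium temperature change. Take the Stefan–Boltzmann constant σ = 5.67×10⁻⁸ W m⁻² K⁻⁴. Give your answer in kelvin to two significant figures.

3.1 K

The baseline emission temperature is T_e = 238.4 K.
ΔF = −(S/4)Δα = −(1290/4)×(-0.03) = 9.675 W m⁻².
The Planck feedback parameter is 4σT_e³ = 3.073 W m⁻²/K.
ΔT₀ = ΔF/λ_P = 9.675/3.073 = 3.15 K.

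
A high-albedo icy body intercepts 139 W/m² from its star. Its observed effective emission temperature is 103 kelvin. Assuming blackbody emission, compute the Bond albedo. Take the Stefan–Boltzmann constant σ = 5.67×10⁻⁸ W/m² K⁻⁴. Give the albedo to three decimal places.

Energy balance: S(1−α)/4 = σT⁴, so 1−α = 4σT⁴/S.
σT⁴ = 6.382 W/m², so 4σT⁴ = 25.53 W/m².
1−α = 25.53/139.0 = 0.1836, so α = 0.8164.

0.816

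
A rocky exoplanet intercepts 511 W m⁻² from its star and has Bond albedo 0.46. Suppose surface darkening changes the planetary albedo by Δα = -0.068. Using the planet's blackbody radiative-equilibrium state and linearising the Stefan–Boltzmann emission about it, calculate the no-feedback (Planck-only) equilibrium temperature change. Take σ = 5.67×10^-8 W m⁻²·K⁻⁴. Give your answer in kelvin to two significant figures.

5.9 kelvin

Reference equilibrium: T_e = [S(1−α)/(4σ)]^(1/4) = 186.8 K.
TOA radiative forcing: ΔF = −S·Δα/4 = −511.0·(-0.068)/4 = 8.687 W m⁻².
The Planck feedback parameter is 4σT_e³ = 1.477 W m⁻²/K.
Hence the no-feedback warming is ΔF/(4σT_e³) = 5.88 K.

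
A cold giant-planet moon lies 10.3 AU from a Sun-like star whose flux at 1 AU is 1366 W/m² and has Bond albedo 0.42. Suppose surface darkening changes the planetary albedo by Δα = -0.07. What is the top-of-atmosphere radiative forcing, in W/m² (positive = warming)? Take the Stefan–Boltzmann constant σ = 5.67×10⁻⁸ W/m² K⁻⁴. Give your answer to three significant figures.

0.225 W/m²

Irradiance scales as 1/d², so S = 1366 W/m² × (1/10.3)² = 12.88 W/m².
The change in absorbed flux is Δ[S(1−α)/4] = −SΔα/4 = 0.2253 W/m².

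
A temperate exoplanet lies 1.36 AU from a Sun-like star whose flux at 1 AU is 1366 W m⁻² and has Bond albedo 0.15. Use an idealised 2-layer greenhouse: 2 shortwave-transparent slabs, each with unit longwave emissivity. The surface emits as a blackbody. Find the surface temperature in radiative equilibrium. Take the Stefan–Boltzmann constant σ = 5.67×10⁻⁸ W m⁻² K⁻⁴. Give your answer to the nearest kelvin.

Irradiance scales as 1/d², so S = 1366 W m⁻² × (1/1.36)² = 738.5 W m⁻².
The effective emission temperature is T_e = [S(1−α)/(4σ)]^¼ = 229.4 K.
With N = 2 opaque layers, T_s = (N+1)^(1/4)·T_e = 3^(1/4)·229.4 = 301.9 K.

302 kelvin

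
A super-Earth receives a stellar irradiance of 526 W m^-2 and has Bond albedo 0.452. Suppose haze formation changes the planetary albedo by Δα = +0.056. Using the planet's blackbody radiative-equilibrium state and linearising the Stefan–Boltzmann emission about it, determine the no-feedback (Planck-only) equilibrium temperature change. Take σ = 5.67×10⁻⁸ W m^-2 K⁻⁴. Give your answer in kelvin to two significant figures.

Reference equilibrium: T_e = [S(1−α)/(4σ)]^(1/4) = 188.8 K.
ΔF = −(S/4)Δα = −(526.0/4)×(+0.056) = -7.364 W m^-2.
The Planck feedback parameter is 4σT_e³ = 1.527 W m^-2/K.
ΔT₀ = ΔF/λ_P = -7.364/1.527 = -4.82 K.

-4.8 K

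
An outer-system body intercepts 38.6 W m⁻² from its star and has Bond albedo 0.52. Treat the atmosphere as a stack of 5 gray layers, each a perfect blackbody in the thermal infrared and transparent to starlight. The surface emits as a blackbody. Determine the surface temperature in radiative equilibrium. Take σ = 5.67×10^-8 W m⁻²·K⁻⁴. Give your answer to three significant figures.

The effective emission temperature is T_e = [S(1−α)/(4σ)]^¼ = 95.07 K.
For an N-layer opaque stack, T_s⁴ = (N+1)T_e⁴, hence T_s = (6)^(1/4)×95.07 K = 148.8 K.

149 K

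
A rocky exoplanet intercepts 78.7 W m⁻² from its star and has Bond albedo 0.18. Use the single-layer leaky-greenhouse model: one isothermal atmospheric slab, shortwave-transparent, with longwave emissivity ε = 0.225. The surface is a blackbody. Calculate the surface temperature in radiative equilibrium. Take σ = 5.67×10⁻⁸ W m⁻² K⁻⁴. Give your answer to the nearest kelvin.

134 kelvin

The planet radiates to space at T_e = [S(1−α)/(4σ)]^(1/4) = 129.9 K.
The surface balance (absorbed SW + ε·downward IR = σT_s⁴) with T_a⁴ = T_s⁴/2 reduces to T_s = T_e·[2/(2−ε)]^¼ = 133.8 K.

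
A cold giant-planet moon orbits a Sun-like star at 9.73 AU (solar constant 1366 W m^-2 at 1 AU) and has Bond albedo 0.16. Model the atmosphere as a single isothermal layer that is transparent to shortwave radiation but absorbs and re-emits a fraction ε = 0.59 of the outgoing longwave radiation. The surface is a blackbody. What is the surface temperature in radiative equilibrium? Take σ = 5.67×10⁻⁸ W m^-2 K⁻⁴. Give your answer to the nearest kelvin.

93 K

Irradiance scales as 1/d², so S = 1366 W m^-2 × (1/9.73)² = 14.43 W m^-2.
The planet radiates to space at T_e = [S(1−α)/(4σ)]^(1/4) = 85.50 K.
For a single slab of emissivity ε, T_s⁴ = 2T_e⁴/(2−ε); thus T_s = 85.50·(1.418)^(1/4) = 93.31 K.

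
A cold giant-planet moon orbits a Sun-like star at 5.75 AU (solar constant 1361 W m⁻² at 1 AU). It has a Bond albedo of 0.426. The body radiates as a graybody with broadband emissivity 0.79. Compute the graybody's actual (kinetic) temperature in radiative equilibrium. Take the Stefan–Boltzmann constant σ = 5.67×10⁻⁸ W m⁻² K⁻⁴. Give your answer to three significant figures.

107 kelvin

By the inverse-square law, S = 1361/5.75² = 41.16 W m⁻².
The planet absorbs (1−α)S over its disc πR² and re-emits over 4πR², so the mean absorbed flux is (1−0.426)·41.16/4 = 5.907 W m⁻².
Radiative balance εσT⁴ = 5.907 gives T = [5.907/(0.79·σ)]^(1/4) = 107.2 K.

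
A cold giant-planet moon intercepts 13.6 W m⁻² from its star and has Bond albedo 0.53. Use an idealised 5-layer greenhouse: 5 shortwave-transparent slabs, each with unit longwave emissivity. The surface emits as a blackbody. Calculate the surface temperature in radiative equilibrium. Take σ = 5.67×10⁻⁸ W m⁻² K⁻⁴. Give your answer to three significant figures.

The effective emission temperature is T_e = [S(1−α)/(4σ)]^¼ = 72.86 K.
For an N-layer opaque stack, T_s⁴ = (N+1)T_e⁴, hence T_s = (6)^(1/4)×72.86 K = 114.0 K.

114 K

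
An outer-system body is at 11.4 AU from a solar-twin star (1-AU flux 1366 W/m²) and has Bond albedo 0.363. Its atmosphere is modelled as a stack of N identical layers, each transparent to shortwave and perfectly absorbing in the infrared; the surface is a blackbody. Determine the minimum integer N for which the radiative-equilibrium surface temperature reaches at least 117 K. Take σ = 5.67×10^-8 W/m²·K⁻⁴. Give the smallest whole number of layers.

By the inverse-square law, S = 1366/11.4² = 10.51 W/m².
OLR = S(1−α)/4 = 1.674 W/m²; the top layer radiates at T_e = 73.71 K.
Since T_s⁴ = (N+1)T_e⁴, we need N ≥ (T_s/T_e)⁴ − 1 = 5.348.
The minimum whole number is N = 6.

6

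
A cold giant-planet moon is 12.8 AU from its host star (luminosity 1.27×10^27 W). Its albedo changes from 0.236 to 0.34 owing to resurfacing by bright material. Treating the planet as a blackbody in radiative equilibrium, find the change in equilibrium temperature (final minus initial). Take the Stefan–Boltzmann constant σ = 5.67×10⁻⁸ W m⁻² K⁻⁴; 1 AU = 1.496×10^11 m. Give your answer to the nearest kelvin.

-4 K

d = 12.8 × 1.496×10^11 m = 1.915×10^12 m.
Spreading L over a sphere of radius d: S = 1.27×10^27/(4π·1.91×10^12²) = 27.56 W m⁻².
With α = 0.236, T₁ = 98.16 K.
After:  T₂ = [27.56·0.66/(4σ)]^(1/4) = 94.64 K.
ΔT = T₂ − T₁ = -3.526 K.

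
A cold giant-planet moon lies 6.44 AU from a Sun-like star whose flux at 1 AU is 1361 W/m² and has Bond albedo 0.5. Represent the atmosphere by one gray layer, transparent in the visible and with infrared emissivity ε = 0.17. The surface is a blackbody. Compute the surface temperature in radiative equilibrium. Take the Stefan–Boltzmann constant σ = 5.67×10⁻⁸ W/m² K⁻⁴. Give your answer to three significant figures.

By the inverse-square law, S = 1361/6.44² = 32.82 W/m².
Effective emission temperature (TOA balance): σT_e⁴ = S(1−α)/4 = 4.102 W/m² → T_e = 92.23 K.
For a single slab of emissivity ε, T_s⁴ = 2T_e⁴/(2−ε); thus T_s = 92.23·(1.093)^(1/4) = 94.30 K.

94.3 K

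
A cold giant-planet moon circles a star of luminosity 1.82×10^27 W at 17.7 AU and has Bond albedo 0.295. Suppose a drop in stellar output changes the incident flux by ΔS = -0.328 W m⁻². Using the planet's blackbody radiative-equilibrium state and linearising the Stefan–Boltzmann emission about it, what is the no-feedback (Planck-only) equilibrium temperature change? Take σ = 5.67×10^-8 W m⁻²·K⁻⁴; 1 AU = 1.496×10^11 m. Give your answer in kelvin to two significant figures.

-0.36 K

Orbital distance: d = 17.7 AU = 2.648×10^12 m.
S = L/(4πd²) = 20.66 W m⁻².
The baseline emission temperature is T_e = 89.52 K.
ΔF = Δ[S(1−α)]/4 = (1−0.295)·-0.328/4 = -0.05781 W m⁻².
The Planck feedback parameter is 4σT_e³ = 0.1627 W m⁻²/K.
So ΔT₀ = -0.05781/0.1627 = -0.355 K.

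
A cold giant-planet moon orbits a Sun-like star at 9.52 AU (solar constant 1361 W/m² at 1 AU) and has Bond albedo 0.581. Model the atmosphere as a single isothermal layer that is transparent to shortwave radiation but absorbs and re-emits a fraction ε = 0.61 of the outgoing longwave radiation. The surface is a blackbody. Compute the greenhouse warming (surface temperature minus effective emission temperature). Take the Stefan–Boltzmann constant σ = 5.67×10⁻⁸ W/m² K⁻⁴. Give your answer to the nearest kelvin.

Irradiance scales as 1/d², so S = 1361 W/m² × (1/9.52)² = 15.02 W/m².
The planet radiates to space at T_e = [S(1−α)/(4σ)]^(1/4) = 72.58 K.
The surface balance (absorbed SW + ε·downward IR = σT_s⁴) with T_a⁴ = T_s⁴/2 reduces to T_s = T_e·[2/(2−ε)]^¼ = 79.49 K.
The atmosphere warms the surface by 6.911 K.

7 K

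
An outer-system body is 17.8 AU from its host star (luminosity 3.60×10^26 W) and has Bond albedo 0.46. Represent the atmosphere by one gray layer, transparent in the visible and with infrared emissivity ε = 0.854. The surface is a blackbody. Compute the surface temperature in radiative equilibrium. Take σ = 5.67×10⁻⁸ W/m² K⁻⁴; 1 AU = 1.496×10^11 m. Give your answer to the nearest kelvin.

64 kelvin

Orbital distance: d = 17.8 AU = 2.663×10^12 m.
Flux at the orbit: S = L/(4πd²) = 3.60×10^26/(4π·(2.66×10^12)²) = 4.040 W/m².
At the top of the atmosphere, σT_e⁴ = S(1−α)/4 = 0.5454 W/m², giving T_e = 55.69 K.
The surface balance (absorbed SW + ε·downward IR = σT_s⁴) with T_a⁴ = T_s⁴/2 reduces to T_s = T_e·[2/(2−ε)]^¼ = 64.01 K.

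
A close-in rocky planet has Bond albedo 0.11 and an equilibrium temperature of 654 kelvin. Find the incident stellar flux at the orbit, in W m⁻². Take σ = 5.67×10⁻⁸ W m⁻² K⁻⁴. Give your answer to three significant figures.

Invert the energy balance for S: S = 4σT⁴/(1−α).
The emitted flux is σT⁴ = 10370 W m⁻².
So S = 4×10370/(1−0.11) = 46620 W m⁻².

46600 W m⁻²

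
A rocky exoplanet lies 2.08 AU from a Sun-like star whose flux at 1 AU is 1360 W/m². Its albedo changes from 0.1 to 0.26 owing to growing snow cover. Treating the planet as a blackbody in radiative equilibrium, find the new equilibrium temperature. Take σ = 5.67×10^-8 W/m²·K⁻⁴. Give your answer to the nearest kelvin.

179 kelvin

Flux at the orbit: S = 1360/(2.08)² = 314.3 W/m².
With the new albedo, S(1−α₂)/4 = 58.15 W/m², so T₂ = 179.0 K.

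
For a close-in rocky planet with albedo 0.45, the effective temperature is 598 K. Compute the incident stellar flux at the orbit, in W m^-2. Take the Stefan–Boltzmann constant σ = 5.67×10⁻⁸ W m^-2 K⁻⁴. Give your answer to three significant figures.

From S(1−α)/4 = σT⁴: S = 4σT⁴/(1−α).
The emitted flux is σT⁴ = 7251 W m^-2.
S = 4·7251/0.55 = 52730 W m^-2.

52700 W m^-2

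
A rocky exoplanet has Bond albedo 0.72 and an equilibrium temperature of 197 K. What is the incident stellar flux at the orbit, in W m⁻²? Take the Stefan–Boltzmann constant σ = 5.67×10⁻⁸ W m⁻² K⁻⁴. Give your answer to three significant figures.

Invert the energy balance for S: S = 4σT⁴/(1−α).
The emitted flux is σT⁴ = 85.40 W m⁻².
So S = 4×85.40/(1−0.72) = 1220 W m⁻².

1220 W m⁻²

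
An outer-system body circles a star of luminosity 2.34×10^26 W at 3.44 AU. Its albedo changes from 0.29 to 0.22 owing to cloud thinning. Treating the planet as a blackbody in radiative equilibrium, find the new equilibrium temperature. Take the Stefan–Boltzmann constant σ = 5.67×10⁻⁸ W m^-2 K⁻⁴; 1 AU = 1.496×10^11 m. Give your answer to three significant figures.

125 K

d = 3.44 × 1.496×10^11 m = 5.146×10^11 m.
S = L/(4πd²) = 70.31 W m^-2.
With the new albedo, S(1−α₂)/4 = 13.71 W m^-2, so T₂ = 124.7 K.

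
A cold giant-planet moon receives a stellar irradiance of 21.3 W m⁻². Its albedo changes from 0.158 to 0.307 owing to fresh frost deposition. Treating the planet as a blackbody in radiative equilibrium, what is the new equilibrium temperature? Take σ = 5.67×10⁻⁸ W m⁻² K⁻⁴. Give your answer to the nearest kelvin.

90 K

With the new albedo, S(1−α₂)/4 = 3.690 W m⁻², so T₂ = 89.82 K.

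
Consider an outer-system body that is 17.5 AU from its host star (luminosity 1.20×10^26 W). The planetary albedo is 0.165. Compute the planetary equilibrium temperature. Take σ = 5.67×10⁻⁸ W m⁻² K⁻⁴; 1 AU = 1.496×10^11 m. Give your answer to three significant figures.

47.6 K

Orbital distance: d = 17.5 AU = 2.618×10^12 m.
S = L/(4πd²) = 1.393 W m⁻².
Averaging over the sphere, the absorbed flux is S(1−α)/4 = 0.2908 W m⁻².
Balancing against σT⁴: T = (0.2908/5.67×10⁻⁸)^(1/4) = 47.59 K.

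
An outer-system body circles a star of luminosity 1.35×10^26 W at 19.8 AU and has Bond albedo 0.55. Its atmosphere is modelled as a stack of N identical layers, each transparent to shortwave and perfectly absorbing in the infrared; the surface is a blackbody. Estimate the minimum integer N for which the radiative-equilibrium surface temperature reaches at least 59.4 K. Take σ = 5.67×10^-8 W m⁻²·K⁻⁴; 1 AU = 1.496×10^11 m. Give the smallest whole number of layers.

5

Orbital distance: d = 19.8 AU = 2.962×10^12 m.
Flux at the orbit: S = L/(4πd²) = 1.35×10^26/(4π·(2.96×10^12)²) = 1.224 W m⁻².
Top-of-atmosphere balance: σT_e⁴ = S(1−α)/4 = 0.1377 W m⁻² → T_e = 39.48 K.
Need (N+1)T_e⁴ ≥ T_s⁴, i.e. N+1 ≥ (59.4/39.48)⁴ = 5.124.
Rounding up, N = 5.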